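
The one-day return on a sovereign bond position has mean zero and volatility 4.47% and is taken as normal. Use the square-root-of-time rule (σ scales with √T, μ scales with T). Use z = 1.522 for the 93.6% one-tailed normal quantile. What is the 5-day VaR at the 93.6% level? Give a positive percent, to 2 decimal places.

σ_{5d} = 4.47% × √5 = 9.995%.
VaR = 1.522 × 9.995% = 15.212%.

15.21%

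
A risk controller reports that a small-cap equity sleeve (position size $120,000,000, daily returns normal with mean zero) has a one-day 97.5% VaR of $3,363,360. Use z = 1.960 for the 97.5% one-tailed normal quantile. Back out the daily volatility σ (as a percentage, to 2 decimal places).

VaR as a fraction: $3,363,360 / $120,000,000 = 2.803%.
σ = VaR / z = 2.803% / 1.960 = 1.430%.

1.43%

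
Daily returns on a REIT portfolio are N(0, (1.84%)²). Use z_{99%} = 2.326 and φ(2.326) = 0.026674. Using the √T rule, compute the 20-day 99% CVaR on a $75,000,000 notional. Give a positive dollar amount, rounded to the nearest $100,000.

$16,500,000

σ_{20d} = 1.84% × √20 = 8.229%.
ES multiplier = φ(z)/(1−α) = 0.026674/0.01 = 2.667.
ES = 8.229% × 2.667 = 21.947%; on $75,000,000: $16,460,250.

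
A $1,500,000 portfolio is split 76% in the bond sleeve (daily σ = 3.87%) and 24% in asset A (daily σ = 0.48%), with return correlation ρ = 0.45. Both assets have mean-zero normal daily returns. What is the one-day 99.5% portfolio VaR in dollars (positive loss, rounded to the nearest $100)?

$115,700

σ_p² = 0.76²·3.87² + 0.24²·0.48² + 2·0.45·0.76·0.24·3.87·0.48 = 8.9689 (%²).
σ_p = √8.9689 = 2.995%.
At 99.5%, z = 2.576.
VaR = 2.576 × 2.995% = 7.715%; on $1,500,000 that is $115,725.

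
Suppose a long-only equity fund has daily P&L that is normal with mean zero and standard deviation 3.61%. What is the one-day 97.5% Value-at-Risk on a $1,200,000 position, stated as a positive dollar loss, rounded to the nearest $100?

At 97.5% one-sided, z = 1.960.
VaR = z·σ = 1.960 × 3.61% = 7.076%.
On $1,200,000: 0.07076 × $1,200,000 = $84,912.

$84,900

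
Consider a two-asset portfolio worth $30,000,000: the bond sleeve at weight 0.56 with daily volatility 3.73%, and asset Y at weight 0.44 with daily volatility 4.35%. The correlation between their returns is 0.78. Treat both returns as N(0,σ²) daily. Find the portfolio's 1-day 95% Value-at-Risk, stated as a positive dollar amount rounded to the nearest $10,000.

$1,860,000

σ_p² = 0.56²·3.73² + 0.44²·4.35² + 2·0.78·0.56·0.44·3.73·4.35 = 14.2633 (%²).
σ_p = √14.2633 = 3.777%.
At 95%, z = 1.645.
VaR = 1.645 × 3.777% = 6.213%; on $30,000,000 that is $1,863,900.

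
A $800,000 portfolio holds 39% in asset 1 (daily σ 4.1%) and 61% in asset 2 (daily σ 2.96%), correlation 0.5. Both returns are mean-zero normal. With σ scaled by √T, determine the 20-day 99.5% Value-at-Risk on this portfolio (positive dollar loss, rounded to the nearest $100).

σ_p = √(0.39²·4.1² + 0.61²·2.96² + 2·0.5·0.39·0.61·4.1·2.96) = 2.950%.
σ_{20d} = 2.950% × √20 = 13.193%.
z(99.5%) = 2.576.
VaR = 2.576 × 13.193% = 33.985%; on $800,000 that is $271,880.

$271,900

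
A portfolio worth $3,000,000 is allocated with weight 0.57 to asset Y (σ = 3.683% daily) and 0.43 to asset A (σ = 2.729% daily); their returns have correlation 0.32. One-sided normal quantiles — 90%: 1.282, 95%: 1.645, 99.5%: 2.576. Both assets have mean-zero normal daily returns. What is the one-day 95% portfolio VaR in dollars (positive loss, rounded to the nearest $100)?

σ_p² = 0.57²·3.683² + 0.43²·2.729² + 2·0.32·0.57·0.43·3.683·2.729 = 7.3608 (%²).
σ_p = √7.3608 = 2.713%.
VaR = 1.645 × 2.713% = 4.463%; on $3,000,000 that is $133,890.

$133,900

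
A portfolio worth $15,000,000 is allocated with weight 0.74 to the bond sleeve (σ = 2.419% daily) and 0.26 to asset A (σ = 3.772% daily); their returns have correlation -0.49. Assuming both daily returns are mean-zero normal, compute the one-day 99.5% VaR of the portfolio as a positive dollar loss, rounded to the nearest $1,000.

σ_p² = 0.74²·2.419² + 0.26²·3.772² + 2·-0.49·0.74·0.26·2.419·3.772 = 2.4457 (%²).
σ_p = √2.4457 = 1.564%.
At 99.5%, z = 2.576.
VaR = 2.576 × 1.564% = 4.029%; on $15,000,000 that is $604,350.

$604,000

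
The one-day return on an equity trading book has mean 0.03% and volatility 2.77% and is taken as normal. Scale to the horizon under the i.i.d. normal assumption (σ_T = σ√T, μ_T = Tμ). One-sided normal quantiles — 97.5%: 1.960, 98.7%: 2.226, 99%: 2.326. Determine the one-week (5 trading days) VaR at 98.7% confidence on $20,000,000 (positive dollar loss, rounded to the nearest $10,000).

σ_{5d} = 2.77% × √5 = 6.194%; μ_{5d} = 5 × 0.03% = 0.150%.
VaR = −(0.150%) + 2.226 × 6.194% = 13.638%.
On $20,000,000: 0.13638 × $20,000,000 = $2,727,600.

$2,730,000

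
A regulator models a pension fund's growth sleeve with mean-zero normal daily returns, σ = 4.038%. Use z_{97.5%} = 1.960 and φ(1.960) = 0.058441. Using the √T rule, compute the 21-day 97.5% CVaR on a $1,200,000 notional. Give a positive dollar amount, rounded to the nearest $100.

σ_{21d} = 4.038% × √21 = 18.504%.
ES multiplier = φ(z)/(1−α) = 0.058441/0.025 = 2.338.
ES = 18.504% × 2.338 = 43.262%; on $1,200,000: $519,144.

$519,100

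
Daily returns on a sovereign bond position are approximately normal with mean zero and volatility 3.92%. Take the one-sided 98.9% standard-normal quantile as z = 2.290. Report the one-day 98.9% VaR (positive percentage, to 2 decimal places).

8.98%

VaR = z·σ = 2.290 × 3.92% = 8.977%.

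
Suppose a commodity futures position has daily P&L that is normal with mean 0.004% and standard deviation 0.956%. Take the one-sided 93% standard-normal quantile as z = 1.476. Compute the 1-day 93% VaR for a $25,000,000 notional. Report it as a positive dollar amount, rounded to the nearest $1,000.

VaR = −μ + z·σ = −(0.004%) + 1.476 × 0.956% = 1.407%.
On $25,000,000: 0.01407 × $25,000,000 = $351,750.

$352,000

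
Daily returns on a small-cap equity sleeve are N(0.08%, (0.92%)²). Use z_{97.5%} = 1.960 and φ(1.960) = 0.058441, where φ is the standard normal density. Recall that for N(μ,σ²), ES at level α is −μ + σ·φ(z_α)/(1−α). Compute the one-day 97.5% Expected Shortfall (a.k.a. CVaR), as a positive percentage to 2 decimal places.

2.07%

Tail multiplier: φ(z)/(1−α) = 0.058441 / 0.025 = 2.338.
ES = −(0.08%) + 0.92% × 2.338 = 2.071%.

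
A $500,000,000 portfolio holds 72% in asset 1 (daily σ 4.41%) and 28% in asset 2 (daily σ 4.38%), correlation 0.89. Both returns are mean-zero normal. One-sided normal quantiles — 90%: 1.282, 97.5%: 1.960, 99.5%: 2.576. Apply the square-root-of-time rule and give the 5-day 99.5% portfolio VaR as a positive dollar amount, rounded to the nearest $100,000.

σ_p = √(0.72²·4.41² + 0.28²·4.38² + 2·0.89·0.72·0.28·4.41·4.38) = 4.303%.
σ_{5d} = 4.303% × √5 = 9.622%.
VaR = 2.576 × 9.622% = 24.786%; on $500,000,000 that is $123,930,000.

$123,900,000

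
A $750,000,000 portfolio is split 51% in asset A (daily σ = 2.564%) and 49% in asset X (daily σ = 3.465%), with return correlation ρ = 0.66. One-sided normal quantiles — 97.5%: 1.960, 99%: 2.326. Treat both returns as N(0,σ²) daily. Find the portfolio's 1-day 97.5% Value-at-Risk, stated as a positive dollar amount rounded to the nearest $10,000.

$40,320,000

σ_p² = 0.51²·2.564² + 0.49²·3.465² + 2·0.66·0.51·0.49·2.564·3.465 = 7.5233 (%²).
σ_p = √7.5233 = 2.743%.
VaR = 1.960 × 2.743% = 5.376%; on $750,000,000 that is $40,320,000.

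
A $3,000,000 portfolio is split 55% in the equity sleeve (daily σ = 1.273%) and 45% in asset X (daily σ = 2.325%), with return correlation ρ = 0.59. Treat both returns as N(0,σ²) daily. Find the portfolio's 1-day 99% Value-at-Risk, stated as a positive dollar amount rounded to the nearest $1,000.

σ_p² = 0.55²·1.273² + 0.45²·2.325² + 2·0.59·0.55·0.45·1.273·2.325 = 2.4492 (%²).
σ_p = √2.4492 = 1.565%.
At 99%, z = 2.326.
VaR = 2.326 × 1.565% = 3.640%; on $3,000,000 that is $109,200.

$109,000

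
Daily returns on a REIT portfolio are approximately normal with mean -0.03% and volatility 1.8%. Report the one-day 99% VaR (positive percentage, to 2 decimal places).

4.22%

At 99% one-sided, z = 2.326.
VaR = −μ + z·σ = −(-0.03%) + 2.326 × 1.8% = 4.217%.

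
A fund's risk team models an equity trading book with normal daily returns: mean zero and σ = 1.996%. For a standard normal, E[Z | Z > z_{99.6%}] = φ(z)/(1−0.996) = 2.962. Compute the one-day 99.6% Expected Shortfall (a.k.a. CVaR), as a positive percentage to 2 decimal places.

5.91%

ES = 1.996% × 2.962 = 5.912%.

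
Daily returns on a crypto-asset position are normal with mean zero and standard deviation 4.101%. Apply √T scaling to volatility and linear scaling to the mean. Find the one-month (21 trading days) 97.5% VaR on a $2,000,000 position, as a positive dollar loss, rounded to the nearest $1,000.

$737,000

At 97.5%, z = 1.960.
σ_{21d} = 4.101% × √21 = 18.793%.
VaR = 1.960 × 18.793% = 36.834%.
On $2,000,000: 0.36834 × $2,000,000 = $736,680.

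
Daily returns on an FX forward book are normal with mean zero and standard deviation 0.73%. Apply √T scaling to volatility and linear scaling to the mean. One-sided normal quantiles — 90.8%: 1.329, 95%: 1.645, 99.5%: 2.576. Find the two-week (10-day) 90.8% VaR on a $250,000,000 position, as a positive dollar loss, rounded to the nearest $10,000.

σ_{10d} = 0.73% × √10 = 2.308%.
VaR = 1.329 × 2.308% = 3.067%.
On $250,000,000: 0.03067 × $250,000,000 = $7,667,500.

$7,670,000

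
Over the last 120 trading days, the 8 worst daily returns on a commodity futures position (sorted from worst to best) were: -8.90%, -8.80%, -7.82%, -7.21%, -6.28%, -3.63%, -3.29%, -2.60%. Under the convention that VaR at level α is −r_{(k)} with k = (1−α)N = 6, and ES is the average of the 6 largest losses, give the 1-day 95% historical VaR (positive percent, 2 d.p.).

3.63%

k = 6; the 6th lowest return is -3.63%, so VaR = 3.63%.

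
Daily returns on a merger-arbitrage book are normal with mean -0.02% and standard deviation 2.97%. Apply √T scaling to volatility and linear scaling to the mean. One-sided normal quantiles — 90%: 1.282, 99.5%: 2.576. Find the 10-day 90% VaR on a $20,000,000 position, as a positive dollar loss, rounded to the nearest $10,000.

$2,450,000

σ_{10d} = 2.97% × √10 = 9.392%; μ_{10d} = 10 × -0.02% = -0.200%.
VaR = −(-0.200%) + 1.282 × 9.392% = 12.241%.
On $20,000,000: 0.12241 × $20,000,000 = $2,448,200.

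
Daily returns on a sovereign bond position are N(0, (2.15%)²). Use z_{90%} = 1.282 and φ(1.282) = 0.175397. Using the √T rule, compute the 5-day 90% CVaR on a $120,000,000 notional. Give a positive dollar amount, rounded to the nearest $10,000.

σ_{5d} = 2.15% × √5 = 4.808%.
ES multiplier = φ(z)/(1−α) = 0.175397/0.1 = 1.754.
ES = 4.808% × 1.754 = 8.433%; on $120,000,000: $10,119,600.

$10,120,000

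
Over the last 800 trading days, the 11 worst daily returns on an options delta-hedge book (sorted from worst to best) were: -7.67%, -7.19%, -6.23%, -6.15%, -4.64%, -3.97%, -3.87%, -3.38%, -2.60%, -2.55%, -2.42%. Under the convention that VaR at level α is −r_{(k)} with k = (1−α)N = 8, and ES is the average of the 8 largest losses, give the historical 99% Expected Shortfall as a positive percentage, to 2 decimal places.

The 8 worst returns sum to -43.10%.
ES = −(-43.10%) / 8 = 5.3875% ≈ 5.39%.

5.39%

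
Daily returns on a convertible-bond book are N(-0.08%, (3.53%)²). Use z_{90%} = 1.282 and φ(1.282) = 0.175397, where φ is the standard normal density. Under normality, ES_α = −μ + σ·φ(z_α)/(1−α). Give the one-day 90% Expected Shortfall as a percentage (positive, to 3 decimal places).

6.272%

Tail multiplier: φ(z)/(1−α) = 0.175397 / 0.1 = 1.754.
ES = −(-0.08%) + 3.53% × 1.754 = 6.272%.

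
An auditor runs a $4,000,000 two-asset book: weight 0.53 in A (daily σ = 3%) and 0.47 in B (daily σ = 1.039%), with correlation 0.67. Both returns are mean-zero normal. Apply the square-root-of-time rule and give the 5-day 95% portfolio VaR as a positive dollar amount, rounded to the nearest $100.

$287,100

σ_p = √(0.53²·3² + 0.47²·1.039² + 2·0.67·0.53·0.47·3·1.039) = 1.951%.
σ_{5d} = 1.951% × √5 = 4.363%.
z(95%) = 1.645.
VaR = 1.645 × 4.363% = 7.177%; on $4,000,000 that is $287,080.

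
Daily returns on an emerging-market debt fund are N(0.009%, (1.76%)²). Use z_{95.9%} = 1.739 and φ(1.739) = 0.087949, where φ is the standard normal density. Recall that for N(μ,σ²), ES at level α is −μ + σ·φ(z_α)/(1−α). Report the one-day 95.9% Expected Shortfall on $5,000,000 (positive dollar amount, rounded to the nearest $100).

Tail multiplier: φ(z)/(1−α) = 0.087949 / 0.041 = 2.145.
ES = −(0.009%) + 1.76% × 2.145 = 3.766%.
On $5,000,000: 0.03766 × $5,000,000 = $188,300.

$188,300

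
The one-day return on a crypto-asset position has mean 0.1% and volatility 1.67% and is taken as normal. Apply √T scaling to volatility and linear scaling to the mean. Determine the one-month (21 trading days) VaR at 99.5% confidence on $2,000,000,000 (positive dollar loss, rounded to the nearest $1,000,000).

$352,000,000

At 99.5%, z = 2.576.
σ_{21d} = 1.67% × √21 = 7.653%; μ_{21d} = 21 × 0.1% = 2.100%.
VaR = −(2.100%) + 2.576 × 7.653% = 17.614%.
On $2,000,000,000: 0.17614 × $2,000,000,000 = $352,280,000.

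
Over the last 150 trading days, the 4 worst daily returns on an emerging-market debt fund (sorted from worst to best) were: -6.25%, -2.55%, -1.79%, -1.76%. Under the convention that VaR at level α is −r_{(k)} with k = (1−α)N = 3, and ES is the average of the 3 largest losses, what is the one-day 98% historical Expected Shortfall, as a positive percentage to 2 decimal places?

3.53%

The 3 worst returns sum to -10.59%.
ES = −(-10.59%) / 3 = 3.53%.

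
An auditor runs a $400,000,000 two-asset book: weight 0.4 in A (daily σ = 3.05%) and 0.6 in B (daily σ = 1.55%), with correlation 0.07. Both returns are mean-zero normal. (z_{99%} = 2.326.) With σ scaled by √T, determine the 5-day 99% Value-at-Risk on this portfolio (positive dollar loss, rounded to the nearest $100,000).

σ_p = √(0.4²·3.05² + 0.6²·1.55² + 2·0.07·0.4·0.6·3.05·1.55) = 1.585%.
σ_{5d} = 1.585% × √5 = 3.544%.
VaR = 2.326 × 3.544% = 8.243%; on $400,000,000 that is $32,972,000.

$33,000,000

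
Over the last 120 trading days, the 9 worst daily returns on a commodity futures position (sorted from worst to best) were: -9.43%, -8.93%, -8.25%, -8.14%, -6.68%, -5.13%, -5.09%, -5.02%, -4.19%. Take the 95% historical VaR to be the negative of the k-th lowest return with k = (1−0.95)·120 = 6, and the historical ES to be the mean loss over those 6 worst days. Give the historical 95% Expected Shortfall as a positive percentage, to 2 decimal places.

7.76%

The 6 worst returns sum to -46.56%.
ES = −(-46.56%) / 6 = 7.76%.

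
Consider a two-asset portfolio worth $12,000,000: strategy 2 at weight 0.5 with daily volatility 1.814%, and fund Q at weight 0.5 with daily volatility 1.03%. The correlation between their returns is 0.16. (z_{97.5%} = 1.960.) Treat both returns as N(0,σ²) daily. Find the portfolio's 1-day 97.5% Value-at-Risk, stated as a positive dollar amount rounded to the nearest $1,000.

$262,000

σ_p² = 0.5²·1.814² + 0.5²·1.03² + 2·0.16·0.5·0.5·1.814·1.03 = 1.2373 (%²).
σ_p = √1.2373 = 1.112%.
VaR = 1.960 × 1.112% = 2.180%; on $12,000,000 that is $261,600.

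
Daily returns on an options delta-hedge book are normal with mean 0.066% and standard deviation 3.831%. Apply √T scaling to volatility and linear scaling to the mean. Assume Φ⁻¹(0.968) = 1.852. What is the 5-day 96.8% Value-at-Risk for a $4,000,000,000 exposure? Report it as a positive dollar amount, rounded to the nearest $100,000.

$621,400,000

σ_{5d} = 3.831% × √5 = 8.566%; μ_{5d} = 5 × 0.066% = 0.330%.
VaR = −(0.330%) + 1.852 × 8.566% = 15.534%.
On $4,000,000,000: 0.15534 × $4,000,000,000 = $621,360,000.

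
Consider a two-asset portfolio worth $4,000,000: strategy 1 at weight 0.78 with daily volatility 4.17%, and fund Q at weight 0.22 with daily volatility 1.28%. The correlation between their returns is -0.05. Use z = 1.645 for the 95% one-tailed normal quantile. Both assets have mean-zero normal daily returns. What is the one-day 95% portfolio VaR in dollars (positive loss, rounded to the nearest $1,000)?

σ_p² = 0.78²·4.17² + 0.22²·1.28² + 2·-0.05·0.78·0.22·4.17·1.28 = 10.5671 (%²).
σ_p = √10.5671 = 3.251%.
VaR = 1.645 × 3.251% = 5.348%; on $4,000,000 that is $213,920.

$214,000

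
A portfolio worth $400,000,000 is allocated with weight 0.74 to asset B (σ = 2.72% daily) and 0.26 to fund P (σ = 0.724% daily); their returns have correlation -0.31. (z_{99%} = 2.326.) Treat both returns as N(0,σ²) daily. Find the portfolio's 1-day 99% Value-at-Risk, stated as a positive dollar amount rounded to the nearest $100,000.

σ_p² = 0.74²·2.72² + 0.26²·0.724² + 2·-0.31·0.74·0.26·2.72·0.724 = 3.8519 (%²).
σ_p = √3.8519 = 1.963%.
VaR = 2.326 × 1.963% = 4.566%; on $400,000,000 that is $18,264,000.

$18,300,000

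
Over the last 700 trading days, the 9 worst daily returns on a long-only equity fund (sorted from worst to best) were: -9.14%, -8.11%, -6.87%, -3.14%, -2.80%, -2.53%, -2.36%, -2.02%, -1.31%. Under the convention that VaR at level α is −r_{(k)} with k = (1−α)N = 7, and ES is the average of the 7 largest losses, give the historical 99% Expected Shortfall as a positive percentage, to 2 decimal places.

The 7 worst returns sum to -34.95%.
ES = −(-34.95%) / 7 = 4.9928…% ≈ 4.99%.

4.99%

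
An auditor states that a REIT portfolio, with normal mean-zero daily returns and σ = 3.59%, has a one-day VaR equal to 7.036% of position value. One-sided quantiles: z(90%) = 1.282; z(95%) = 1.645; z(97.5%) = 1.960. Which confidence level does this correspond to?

97.5%

Implied z = VaR/σ = 7.036 / 3.59 = 1.960.
This matches z(97.5%) = 1.960.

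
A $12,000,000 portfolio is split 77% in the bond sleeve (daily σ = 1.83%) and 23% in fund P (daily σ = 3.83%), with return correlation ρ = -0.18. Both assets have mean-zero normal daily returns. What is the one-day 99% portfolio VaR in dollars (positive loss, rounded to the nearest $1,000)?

σ_p² = 0.77²·1.83² + 0.23²·3.83² + 2·-0.18·0.77·0.23·1.83·3.83 = 2.3147 (%²).
σ_p = √2.3147 = 1.521%.
At 99%, z = 2.326.
VaR = 2.326 × 1.521% = 3.538%; on $12,000,000 that is $424,560.

$425,000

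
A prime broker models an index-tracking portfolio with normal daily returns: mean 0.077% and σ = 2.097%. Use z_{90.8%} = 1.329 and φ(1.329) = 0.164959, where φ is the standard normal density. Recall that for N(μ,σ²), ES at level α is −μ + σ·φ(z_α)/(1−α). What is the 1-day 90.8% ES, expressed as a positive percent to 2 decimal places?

3.68%

Tail multiplier: φ(z)/(1−α) = 0.164959 / 0.092 = 1.793.
ES = −(0.077%) + 2.097% × 1.793 = 3.683%.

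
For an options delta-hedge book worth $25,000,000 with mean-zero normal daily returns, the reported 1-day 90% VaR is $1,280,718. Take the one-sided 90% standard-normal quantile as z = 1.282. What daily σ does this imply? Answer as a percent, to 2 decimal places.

VaR as a fraction: $1,280,718 / $25,000,000 = 5.123%.
σ = VaR / z = 5.123% / 1.282 = 3.996%.

4.00%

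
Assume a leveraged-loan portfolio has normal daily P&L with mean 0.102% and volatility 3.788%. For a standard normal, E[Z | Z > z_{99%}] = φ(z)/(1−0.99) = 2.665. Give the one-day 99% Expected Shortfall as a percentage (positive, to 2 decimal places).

ES = −(0.102%) + 3.788% × 2.665 = 9.993%.

9.99%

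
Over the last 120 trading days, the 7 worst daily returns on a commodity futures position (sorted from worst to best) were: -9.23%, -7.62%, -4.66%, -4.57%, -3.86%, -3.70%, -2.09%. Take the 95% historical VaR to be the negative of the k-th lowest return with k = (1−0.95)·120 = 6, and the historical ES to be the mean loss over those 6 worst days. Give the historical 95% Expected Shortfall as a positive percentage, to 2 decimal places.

The 6 worst returns sum to -33.64%.
ES = −(-33.64%) / 6 = 5.6066…% ≈ 5.61%.

5.61%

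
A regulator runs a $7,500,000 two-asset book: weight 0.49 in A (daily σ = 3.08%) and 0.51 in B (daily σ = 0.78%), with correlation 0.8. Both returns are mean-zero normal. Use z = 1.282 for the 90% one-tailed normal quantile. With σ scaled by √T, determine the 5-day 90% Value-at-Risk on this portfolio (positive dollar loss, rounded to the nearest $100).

σ_p = √(0.49²·3.08² + 0.51²·0.78² + 2·0.8·0.49·0.51·3.08·0.78) = 1.843%.
σ_{5d} = 1.843% × √5 = 4.121%.
VaR = 1.282 × 4.121% = 5.283%; on $7,500,000 that is $396,225.

$396,200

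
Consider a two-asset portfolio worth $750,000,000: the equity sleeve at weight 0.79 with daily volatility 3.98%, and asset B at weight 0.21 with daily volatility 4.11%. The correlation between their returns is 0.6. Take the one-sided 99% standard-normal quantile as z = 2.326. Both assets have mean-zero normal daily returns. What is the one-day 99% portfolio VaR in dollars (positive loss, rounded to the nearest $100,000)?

$65,000,000

σ_p² = 0.79²·3.98² + 0.21²·4.11² + 2·0.6·0.79·0.21·3.98·4.11 = 13.8874 (%²).
σ_p = √13.8874 = 3.727%.
VaR = 2.326 × 3.727% = 8.669%; on $750,000,000 that is $65,017,500.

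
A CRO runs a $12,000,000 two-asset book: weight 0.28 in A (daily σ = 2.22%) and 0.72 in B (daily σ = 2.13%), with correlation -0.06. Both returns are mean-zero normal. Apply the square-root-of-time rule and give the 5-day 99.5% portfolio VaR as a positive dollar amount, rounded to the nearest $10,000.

$1,120,000

σ_p = √(0.28²·2.22² + 0.72²·2.13² + 2·-0.06·0.28·0.72·2.22·2.13) = 1.620%.
σ_{5d} = 1.620% × √5 = 3.622%.
z(99.5%) = 2.576.
VaR = 2.576 × 3.622% = 9.330%; on $12,000,000 that is $1,119,600.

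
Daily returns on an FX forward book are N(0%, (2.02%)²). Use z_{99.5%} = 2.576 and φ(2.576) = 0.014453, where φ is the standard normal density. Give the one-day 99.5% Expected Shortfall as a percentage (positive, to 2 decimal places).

5.84%

Tail multiplier: φ(z)/(1−α) = 0.014453 / 0.005 = 2.891.
ES = 2.02% × 2.891 = 5.840%.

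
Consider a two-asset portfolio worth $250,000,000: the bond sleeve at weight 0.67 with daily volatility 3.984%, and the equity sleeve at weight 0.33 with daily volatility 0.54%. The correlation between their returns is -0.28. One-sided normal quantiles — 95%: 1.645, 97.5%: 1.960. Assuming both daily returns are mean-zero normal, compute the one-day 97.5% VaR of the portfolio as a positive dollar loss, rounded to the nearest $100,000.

σ_p² = 0.67²·3.984² + 0.33²·0.54² + 2·-0.28·0.67·0.33·3.984·0.54 = 6.8904 (%²).
σ_p = √6.8904 = 2.625%.
VaR = 1.960 × 2.625% = 5.145%; on $250,000,000 that is $12,862,500.

$12,900,000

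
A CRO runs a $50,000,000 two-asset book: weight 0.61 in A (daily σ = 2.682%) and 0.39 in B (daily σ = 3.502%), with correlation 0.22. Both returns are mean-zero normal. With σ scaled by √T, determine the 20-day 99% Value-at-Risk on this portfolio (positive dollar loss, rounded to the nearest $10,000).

$12,230,000

σ_p = √(0.61²·2.682² + 0.39²·3.502² + 2·0.22·0.61·0.39·2.682·3.502) = 2.351%.
σ_{20d} = 2.351% × √20 = 10.514%.
z(99%) = 2.326.
VaR = 2.326 × 10.514% = 24.456%; on $50,000,000 that is $12,228,000.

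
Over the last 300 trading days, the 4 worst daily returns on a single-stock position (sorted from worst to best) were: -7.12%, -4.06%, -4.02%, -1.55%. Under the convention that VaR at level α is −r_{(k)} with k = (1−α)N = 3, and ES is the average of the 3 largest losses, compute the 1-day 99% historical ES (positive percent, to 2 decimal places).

The 3 worst returns sum to -15.20%.
ES = −(-15.20%) / 3 = 5.0666…% ≈ 5.07%.

5.07%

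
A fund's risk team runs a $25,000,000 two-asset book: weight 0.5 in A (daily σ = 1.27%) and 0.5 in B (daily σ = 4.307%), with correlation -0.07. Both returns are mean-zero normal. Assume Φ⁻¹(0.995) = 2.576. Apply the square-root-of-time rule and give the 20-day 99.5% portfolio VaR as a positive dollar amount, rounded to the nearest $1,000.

σ_p = √(0.5²·1.27² + 0.5²·4.307² + 2·-0.07·0.5·0.5·1.27·4.307) = 2.202%.
σ_{20d} = 2.202% × √20 = 9.848%.
VaR = 2.576 × 9.848% = 25.368%; on $25,000,000 that is $6,342,000.

$6,342,000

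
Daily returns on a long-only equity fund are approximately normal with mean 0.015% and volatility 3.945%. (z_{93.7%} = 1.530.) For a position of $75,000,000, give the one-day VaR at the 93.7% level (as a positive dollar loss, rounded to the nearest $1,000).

VaR = −μ + z·σ = −(0.015%) + 1.530 × 3.945% = 6.021%.
On $75,000,000: 0.06021 × $75,000,000 = $4,515,750.

$4,516,000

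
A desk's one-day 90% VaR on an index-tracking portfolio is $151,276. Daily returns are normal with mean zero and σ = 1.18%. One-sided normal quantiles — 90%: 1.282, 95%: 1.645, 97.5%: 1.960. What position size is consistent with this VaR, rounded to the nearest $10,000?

$10,000,000

VaR as a fraction of value: z·σ = 1.282 × 1.18% = 1.51276%.
Position = $151,276 / 0.0151276 = $10,000,000.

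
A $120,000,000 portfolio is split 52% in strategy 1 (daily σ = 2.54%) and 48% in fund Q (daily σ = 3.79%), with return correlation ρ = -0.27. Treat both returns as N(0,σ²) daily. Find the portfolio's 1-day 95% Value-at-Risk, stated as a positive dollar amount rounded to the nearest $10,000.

$3,830,000

σ_p² = 0.52²·2.54² + 0.48²·3.79² + 2·-0.27·0.52·0.48·2.54·3.79 = 3.7565 (%²).
σ_p = √3.7565 = 1.938%.
At 95%, z = 1.645.
VaR = 1.645 × 1.938% = 3.188%; on $120,000,000 that is $3,825,600.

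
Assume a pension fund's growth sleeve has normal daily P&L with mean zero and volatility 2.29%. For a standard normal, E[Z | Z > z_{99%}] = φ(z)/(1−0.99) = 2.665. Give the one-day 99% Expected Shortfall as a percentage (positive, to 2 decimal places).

6.10%

ES = 2.29% × 2.665 = 6.103%.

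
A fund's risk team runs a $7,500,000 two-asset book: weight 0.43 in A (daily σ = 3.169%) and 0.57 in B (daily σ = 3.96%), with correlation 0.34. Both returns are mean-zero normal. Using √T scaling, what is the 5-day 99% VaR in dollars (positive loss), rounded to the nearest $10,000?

σ_p = √(0.43²·3.169² + 0.57²·3.96² + 2·0.34·0.43·0.57·3.169·3.96) = 3.007%.
σ_{5d} = 3.007% × √5 = 6.724%.
z(99%) = 2.326.
VaR = 2.326 × 6.724% = 15.640%; on $7,500,000 that is $1,173,000.

$1,170,000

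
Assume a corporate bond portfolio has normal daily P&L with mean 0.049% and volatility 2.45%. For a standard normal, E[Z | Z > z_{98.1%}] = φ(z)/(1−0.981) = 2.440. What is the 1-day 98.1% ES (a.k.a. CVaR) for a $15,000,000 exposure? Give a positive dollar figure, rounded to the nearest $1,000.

$889,000

ES = −(0.049%) + 2.45% × 2.440 = 5.929%.
On $15,000,000: 0.05929 × $15,000,000 = $889,350.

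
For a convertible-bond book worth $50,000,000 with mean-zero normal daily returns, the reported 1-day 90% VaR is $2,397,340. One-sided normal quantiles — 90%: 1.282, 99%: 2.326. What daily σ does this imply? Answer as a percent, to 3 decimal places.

VaR as a fraction: $2,397,340 / $50,000,000 = 4.795%.
σ = VaR / z = 4.795% / 1.282 = 3.740%.

3.740%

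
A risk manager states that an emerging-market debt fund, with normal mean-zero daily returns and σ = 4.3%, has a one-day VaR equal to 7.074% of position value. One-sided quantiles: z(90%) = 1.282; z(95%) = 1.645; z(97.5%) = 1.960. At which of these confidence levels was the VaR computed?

Implied z = VaR/σ = 7.074 / 4.3 = 1.645.
This matches z(95%) = 1.645.

95%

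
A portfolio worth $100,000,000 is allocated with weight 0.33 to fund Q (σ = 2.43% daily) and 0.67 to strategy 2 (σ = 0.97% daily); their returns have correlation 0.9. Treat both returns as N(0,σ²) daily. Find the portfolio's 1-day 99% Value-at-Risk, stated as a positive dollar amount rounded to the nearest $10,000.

$3,290,000

σ_p² = 0.33²·2.43² + 0.67²·0.97² + 2·0.9·0.33·0.67·2.43·0.97 = 2.0035 (%²).
σ_p = √2.0035 = 1.415%.
At 99%, z = 2.326.
VaR = 2.326 × 1.415% = 3.291%; on $100,000,000 that is $3,291,000.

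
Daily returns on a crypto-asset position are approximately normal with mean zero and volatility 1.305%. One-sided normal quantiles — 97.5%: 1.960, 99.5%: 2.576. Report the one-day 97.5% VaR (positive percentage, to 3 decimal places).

VaR = z·σ = 1.960 × 1.305% = 2.558%.

2.558%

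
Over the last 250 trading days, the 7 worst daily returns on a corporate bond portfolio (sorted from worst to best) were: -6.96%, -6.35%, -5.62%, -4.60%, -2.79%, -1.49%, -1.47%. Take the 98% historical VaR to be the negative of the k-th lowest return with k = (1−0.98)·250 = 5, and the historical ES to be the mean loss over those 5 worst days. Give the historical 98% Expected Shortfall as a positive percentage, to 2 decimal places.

The 5 worst returns sum to -26.32%.
ES = −(-26.32%) / 5 = 5.264% ≈ 5.26%.

5.26%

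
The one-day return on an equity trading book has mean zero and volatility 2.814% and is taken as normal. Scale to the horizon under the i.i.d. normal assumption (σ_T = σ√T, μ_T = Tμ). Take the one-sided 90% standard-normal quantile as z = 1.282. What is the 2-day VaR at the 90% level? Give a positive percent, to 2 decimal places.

σ_{2d} = 2.814% × √2 = 3.980%.
VaR = 1.282 × 3.980% = 5.102%.

5.10%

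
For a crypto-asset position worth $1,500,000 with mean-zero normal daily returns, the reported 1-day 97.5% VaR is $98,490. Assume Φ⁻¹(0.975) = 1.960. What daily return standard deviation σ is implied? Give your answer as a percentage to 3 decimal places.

3.350%

VaR as a fraction: $98,490 / $1,500,000 = 6.566%.
σ = VaR / z = 6.566% / 1.960 = 3.350%.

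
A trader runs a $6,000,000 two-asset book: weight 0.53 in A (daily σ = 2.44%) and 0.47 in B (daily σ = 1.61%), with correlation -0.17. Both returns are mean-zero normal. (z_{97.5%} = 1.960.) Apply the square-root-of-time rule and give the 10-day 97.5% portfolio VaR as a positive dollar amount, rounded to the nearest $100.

$514,300

σ_p = √(0.53²·2.44² + 0.47²·1.61² + 2·-0.17·0.53·0.47·2.44·1.61) = 1.383%.
σ_{10d} = 1.383% × √10 = 4.373%.
VaR = 1.960 × 4.373% = 8.571%; on $6,000,000 that is $514,260.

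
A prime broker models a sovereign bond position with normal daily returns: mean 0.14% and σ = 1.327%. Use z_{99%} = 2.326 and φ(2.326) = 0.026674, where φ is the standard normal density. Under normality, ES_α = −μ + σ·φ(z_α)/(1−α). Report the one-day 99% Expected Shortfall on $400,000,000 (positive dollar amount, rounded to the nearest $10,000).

$13,600,000

Tail multiplier: φ(z)/(1−α) = 0.026674 / 0.01 = 2.667.
ES = −(0.14%) + 1.327% × 2.667 = 3.399%.
On $400,000,000: 0.03399 × $400,000,000 = $13,596,000.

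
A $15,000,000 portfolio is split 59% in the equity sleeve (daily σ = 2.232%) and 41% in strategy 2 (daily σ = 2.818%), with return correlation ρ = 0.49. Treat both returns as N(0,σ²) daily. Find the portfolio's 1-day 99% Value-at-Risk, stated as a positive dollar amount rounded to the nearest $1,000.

σ_p² = 0.59²·2.232² + 0.41²·2.818² + 2·0.49·0.59·0.41·2.232·2.818 = 4.5601 (%²).
σ_p = √4.5601 = 2.135%.
At 99%, z = 2.326.
VaR = 2.326 × 2.135% = 4.966%; on $15,000,000 that is $744,900.

$745,000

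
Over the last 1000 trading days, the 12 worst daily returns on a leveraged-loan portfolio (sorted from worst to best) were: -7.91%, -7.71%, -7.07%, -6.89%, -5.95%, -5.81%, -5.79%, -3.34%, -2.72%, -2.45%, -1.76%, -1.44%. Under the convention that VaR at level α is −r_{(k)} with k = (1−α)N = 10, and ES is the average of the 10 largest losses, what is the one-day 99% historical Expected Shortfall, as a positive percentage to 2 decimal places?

The 10 worst returns sum to -55.64%.
ES = −(-55.64%) / 10 = 5.564% ≈ 5.56%.

5.56%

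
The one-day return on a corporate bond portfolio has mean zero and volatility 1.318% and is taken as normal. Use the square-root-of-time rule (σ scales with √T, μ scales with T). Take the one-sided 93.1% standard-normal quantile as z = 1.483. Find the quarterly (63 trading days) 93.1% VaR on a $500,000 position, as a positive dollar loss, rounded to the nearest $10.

σ_{63d} = 1.318% × √63 = 10.461%.
VaR = 1.483 × 10.461% = 15.514%.
On $500,000: 0.15514 × $500,000 = $77,570.

$77,570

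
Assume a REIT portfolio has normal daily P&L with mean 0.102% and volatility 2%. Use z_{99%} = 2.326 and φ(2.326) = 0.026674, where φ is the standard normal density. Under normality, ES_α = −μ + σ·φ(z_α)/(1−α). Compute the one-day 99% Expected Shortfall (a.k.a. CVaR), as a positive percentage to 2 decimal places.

5.23%

Tail multiplier: φ(z)/(1−α) = 0.026674 / 0.01 = 2.667.
ES = −(0.102%) + 2% × 2.667 = 5.232%.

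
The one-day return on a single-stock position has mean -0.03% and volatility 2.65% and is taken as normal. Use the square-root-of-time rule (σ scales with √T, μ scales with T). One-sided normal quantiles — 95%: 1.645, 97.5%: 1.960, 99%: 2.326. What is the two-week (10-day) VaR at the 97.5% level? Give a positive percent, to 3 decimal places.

σ_{10d} = 2.65% × √10 = 8.380%; μ_{10d} = 10 × -0.03% = -0.300%.
VaR = −(-0.300%) + 1.960 × 8.380% = 16.725%.

16.725%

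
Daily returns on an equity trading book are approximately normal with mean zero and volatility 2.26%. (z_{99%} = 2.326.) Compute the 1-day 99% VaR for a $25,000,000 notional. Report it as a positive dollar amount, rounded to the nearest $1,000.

VaR = z·σ = 2.326 × 2.26% = 5.257%.
On $25,000,000: 0.05257 × $25,000,000 = $1,314,250.

$1,314,000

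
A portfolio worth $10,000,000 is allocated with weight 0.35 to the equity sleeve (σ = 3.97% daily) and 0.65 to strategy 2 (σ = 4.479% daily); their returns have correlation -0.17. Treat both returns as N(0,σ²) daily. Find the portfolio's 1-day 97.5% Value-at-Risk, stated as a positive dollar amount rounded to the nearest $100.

$589,000

σ_p² = 0.35²·3.97² + 0.65²·4.479² + 2·-0.17·0.35·0.65·3.97·4.479 = 9.0313 (%²).
σ_p = √9.0313 = 3.005%.
At 97.5%, z = 1.960.
VaR = 1.960 × 3.005% = 5.890%; on $10,000,000 that is $589,000.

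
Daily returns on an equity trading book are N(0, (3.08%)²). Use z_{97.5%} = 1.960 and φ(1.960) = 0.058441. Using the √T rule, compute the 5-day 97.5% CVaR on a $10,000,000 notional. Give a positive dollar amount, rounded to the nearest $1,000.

$1,610,000

σ_{5d} = 3.08% × √5 = 6.887%.
ES multiplier = φ(z)/(1−α) = 0.058441/0.025 = 2.338.
ES = 6.887% × 2.338 = 16.102%; on $10,000,000: $1,610,200.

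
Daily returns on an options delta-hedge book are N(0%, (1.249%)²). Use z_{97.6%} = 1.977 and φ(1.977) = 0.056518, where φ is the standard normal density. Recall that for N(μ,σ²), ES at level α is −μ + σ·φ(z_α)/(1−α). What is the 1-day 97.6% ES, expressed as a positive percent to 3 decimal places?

Tail multiplier: φ(z)/(1−α) = 0.056518 / 0.024 = 2.355.
ES = 1.249% × 2.355 = 2.941%.

2.941%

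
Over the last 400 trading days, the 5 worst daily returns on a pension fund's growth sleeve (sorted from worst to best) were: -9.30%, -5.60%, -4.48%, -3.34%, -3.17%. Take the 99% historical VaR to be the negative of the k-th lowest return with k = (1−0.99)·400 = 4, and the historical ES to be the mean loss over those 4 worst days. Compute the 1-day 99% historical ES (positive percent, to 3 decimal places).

The 4 worst returns sum to -22.72%.
ES = −(-22.72%) / 4 = 5.68% ≈ 5.680%.

5.680%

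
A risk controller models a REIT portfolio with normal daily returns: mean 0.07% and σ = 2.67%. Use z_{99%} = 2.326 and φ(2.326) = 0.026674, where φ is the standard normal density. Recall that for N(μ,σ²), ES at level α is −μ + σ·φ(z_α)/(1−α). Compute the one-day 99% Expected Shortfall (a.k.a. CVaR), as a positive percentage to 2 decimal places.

Tail multiplier: φ(z)/(1−α) = 0.026674 / 0.01 = 2.667.
ES = −(0.07%) + 2.67% × 2.667 = 7.051%.

7.05%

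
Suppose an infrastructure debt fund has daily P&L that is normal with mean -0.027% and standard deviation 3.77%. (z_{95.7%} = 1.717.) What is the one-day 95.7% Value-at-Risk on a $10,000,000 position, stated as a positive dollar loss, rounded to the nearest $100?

$650,000

VaR = −μ + z·σ = −(-0.027%) + 1.717 × 3.77% = 6.500%.
On $10,000,000: 0.06500 × $10,000,000 = $650,000.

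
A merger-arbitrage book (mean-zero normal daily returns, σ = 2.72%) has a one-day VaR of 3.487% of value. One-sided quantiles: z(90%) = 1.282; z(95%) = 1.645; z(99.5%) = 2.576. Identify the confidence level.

90%

Implied z = VaR/σ = 3.487 / 2.72 = 1.282.
This matches z(90%) = 1.282.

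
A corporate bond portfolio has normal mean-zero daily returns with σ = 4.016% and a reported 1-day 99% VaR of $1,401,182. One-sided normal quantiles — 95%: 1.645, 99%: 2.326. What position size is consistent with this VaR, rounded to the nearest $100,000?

$15,000,000

VaR as a fraction of value: z·σ = 2.326 × 4.016% = 9.34122%.
Position = $1,401,182 / 0.0934122 = $14,999,996.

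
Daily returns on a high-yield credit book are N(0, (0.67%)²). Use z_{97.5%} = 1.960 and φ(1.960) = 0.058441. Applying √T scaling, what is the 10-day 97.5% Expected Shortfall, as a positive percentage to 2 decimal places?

4.95%

σ_{10d} = 0.67% × √10 = 2.119%.
ES multiplier = φ(z)/(1−α) = 0.058441/0.025 = 2.338.
ES = 2.119% × 2.338 = 4.954%.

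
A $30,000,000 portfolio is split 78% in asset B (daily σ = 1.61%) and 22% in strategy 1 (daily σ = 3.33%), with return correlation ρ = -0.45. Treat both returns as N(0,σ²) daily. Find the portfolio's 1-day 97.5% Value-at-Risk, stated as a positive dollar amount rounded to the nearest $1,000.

$667,000

σ_p² = 0.78²·1.61² + 0.22²·3.33² + 2·-0.45·0.78·0.22·1.61·3.33 = 1.2857 (%²).
σ_p = √1.2857 = 1.134%.
At 97.5%, z = 1.960.
VaR = 1.960 × 1.134% = 2.223%; on $30,000,000 that is $666,900.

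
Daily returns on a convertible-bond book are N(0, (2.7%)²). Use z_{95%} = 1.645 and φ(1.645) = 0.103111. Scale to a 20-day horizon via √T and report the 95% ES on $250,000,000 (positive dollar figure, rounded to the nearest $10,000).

σ_{20d} = 2.7% × √20 = 12.075%.
ES multiplier = φ(z)/(1−α) = 0.103111/0.05 = 2.062.
ES = 12.075% × 2.062 = 24.899%; on $250,000,000: $62,247,500.

$62,250,000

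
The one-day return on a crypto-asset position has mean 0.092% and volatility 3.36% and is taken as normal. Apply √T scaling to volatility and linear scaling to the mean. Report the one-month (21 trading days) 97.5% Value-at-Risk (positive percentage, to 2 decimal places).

At 97.5%, z = 1.960.
σ_{21d} = 3.36% × √21 = 15.397%; μ_{21d} = 21 × 0.092% = 1.932%.
VaR = −(1.932%) + 1.960 × 15.397% = 28.246%.

28.25%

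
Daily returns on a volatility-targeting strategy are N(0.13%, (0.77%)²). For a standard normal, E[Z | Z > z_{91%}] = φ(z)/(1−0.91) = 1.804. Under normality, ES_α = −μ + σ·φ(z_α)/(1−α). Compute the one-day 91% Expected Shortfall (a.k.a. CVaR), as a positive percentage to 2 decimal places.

ES = −(0.13%) + 0.77% × 1.804 = 1.259%.

1.26%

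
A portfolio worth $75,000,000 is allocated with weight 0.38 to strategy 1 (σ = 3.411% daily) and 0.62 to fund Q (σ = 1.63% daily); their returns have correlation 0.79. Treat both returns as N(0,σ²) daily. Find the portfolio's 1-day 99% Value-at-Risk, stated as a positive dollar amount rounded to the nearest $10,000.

σ_p² = 0.38²·3.411² + 0.62²·1.63² + 2·0.79·0.38·0.62·3.411·1.63 = 4.7711 (%²).
σ_p = √4.7711 = 2.184%.
At 99%, z = 2.326.
VaR = 2.326 × 2.184% = 5.080%; on $75,000,000 that is $3,810,000.

$3,810,000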